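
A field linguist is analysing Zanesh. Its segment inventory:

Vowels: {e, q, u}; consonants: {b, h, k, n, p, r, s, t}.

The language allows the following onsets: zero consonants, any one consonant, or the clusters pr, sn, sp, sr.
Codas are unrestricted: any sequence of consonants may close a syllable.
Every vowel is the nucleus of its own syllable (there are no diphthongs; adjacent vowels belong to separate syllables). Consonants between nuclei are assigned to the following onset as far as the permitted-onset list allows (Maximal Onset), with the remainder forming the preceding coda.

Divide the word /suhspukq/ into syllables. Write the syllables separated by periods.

The vowels are u, u, q — 3 nuclei, so 3 syllables.
V1 /u/ – V2 /u/: /hsp/; trying suffixes from longest down, /sp/ is the first permitted one, so coda /h/ | onset /sp/.
V2 /u/ – V3 /q/: /k/ is a single consonant, so it becomes the next onset.

suh.spu.kq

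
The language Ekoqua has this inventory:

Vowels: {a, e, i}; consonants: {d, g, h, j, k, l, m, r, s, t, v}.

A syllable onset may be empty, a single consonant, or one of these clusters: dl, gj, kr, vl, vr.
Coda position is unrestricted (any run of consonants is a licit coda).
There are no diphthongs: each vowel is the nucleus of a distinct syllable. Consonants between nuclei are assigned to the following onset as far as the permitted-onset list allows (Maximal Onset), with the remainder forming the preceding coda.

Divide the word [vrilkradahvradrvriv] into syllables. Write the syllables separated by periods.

vril.kra.dah.vradr.vriv

The vowels are i, a, a, a, i — 5 nuclei, so 5 syllables.
V1 /i/ – V2 /a/: cluster /lkr/ — the longest permitted-onset suffix is /kr/; onset = /kr/, preceding coda = /l/.
V2 /a/ – V3 /a/: /d/ is a single consonant, so it becomes the next onset.
V3 /a/ – V4 /a/: /hvr/; trying suffixes from longest down, /vr/ is the first permitted one, so coda /h/ | onset /vr/.
V4 /a/ – V5 /i/: cluster /drvr/ — the longest permitted-onset suffix is /vr/; onset = /vr/, preceding coda = /dr/.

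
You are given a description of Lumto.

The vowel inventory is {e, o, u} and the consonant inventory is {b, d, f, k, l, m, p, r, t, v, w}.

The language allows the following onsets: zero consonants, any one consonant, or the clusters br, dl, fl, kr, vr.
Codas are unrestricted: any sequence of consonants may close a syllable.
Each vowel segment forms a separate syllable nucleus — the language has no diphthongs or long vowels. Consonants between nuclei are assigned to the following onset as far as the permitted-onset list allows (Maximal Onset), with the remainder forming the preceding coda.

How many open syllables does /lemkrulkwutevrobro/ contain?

4

Nuclei (vowels): e, u, u, e, o, o → 6 syllables.
V1 /e/ – V2 /u/: /mkr/; trying suffixes from longest down, /kr/ is the first permitted one, so coda /m/ | onset /kr/.
V2 /u/ – V3 /u/: /lkw/; trying suffixes from longest down, /w/ is the first permitted one, so coda /lk/ | onset /w/.
V3 /u/ – V4 /e/: /t/ is a single consonant, so it becomes the next onset.
V4 /e/ – V5 /o/: cluster /vr/ — /vr/ is itself a permitted onset, so the whole cluster goes right; preceding coda = ∅.
V5 /o/ – V6 /o/: /br/ — entire cluster is a permitted onset → onset /br/, coda ∅.
Putting it together: lem.krulk.wu.te.vro.bro.
Classifying each syllable: /lem/ (closed), /krulk/ (closed), /wu/ (open), /te/ (open), /vro/ (open), /bro/ (open).
Open syllables: 4.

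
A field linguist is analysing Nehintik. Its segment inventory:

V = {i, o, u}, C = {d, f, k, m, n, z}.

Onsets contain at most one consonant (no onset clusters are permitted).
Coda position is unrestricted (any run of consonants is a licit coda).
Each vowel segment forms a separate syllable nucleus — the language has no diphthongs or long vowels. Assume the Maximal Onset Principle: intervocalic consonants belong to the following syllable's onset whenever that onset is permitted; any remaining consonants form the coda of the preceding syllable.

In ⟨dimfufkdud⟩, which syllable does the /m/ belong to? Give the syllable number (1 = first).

1

Vowels present: i, u, u; each is a nucleus, giving 3 syllables.
Between /i/ (V1) and /u/ (V2): cluster /mf/ — the longest permitted-onset suffix is /f/; onset = /f/, preceding coda = /m/.
Between /u/ (V2) and /u/ (V3): /fkd/ splits as /fk/ + /d/ (/d/ is the longest suffix that is a licit onset).
So the parse is dim.fufk.dud.
The /m/ is in the coda of syllable 1 (/dim/).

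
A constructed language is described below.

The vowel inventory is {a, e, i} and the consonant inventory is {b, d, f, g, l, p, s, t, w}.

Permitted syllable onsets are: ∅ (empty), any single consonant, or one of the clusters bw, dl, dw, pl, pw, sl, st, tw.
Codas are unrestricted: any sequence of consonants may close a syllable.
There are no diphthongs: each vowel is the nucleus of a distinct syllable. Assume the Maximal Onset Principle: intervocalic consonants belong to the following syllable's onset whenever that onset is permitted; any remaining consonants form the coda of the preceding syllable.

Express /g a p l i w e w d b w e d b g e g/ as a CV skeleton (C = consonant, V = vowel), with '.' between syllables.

Nuclei (vowels): a, i, e, e, e → 5 syllables.
Between /a/ (V1) and /i/ (V2): /pl/ is a licit onset in full, so it all attaches to the next syllable.
Between /i/ (V2) and /e/ (V3): /w/ → onset of the next syllable (single consonants are always licit onsets).
Between /e/ (V3) and /e/ (V4): /wdbw/ — longest licit onset from the right is /bw/, leaving /wd/ as coda.
Between /e/ (V4) and /e/ (V5): /dbg/; trying suffixes from longest down, /g/ is the first permitted one, so coda /db/ | onset /g/.
So the parse is ga.pli.wewd.bwedb.geg.
Mapping each syllable to C/V: /ga/ → CV, /pli/ → CCV, /wewd/ → CVCC, /bwedb/ → CCVCC, /geg/ → CVC.

CV.CCV.CVCC.CCVCC.CVC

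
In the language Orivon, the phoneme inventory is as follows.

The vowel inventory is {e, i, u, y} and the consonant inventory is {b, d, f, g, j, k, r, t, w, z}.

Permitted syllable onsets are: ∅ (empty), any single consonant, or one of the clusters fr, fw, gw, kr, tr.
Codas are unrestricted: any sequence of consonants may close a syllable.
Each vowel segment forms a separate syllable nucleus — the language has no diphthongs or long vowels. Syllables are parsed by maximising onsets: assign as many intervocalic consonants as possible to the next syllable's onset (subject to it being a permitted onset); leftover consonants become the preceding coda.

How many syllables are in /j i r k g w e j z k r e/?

The vowels are i, e, e — 3 nuclei, so 3 syllables.

3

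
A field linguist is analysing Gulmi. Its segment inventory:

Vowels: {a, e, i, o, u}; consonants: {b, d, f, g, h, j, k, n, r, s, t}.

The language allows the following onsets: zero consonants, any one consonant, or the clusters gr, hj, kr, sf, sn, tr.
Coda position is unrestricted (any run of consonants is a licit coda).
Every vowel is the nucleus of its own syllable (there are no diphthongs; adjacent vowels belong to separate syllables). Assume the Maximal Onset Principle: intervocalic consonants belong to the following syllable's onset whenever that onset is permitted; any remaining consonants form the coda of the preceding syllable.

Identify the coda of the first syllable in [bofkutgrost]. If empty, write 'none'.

Nuclei (vowels): o, u, o → 3 syllables.
σ1/σ2 boundary: /fk/; trying suffixes from longest down, /k/ is the first permitted one, so coda /f/ | onset /k/.
σ2/σ3 boundary: cluster /tgr/ — the longest permitted-onset suffix is /gr/; onset = /gr/, preceding coda = /t/.
Putting it together: bof.kut.grost.
Syllable 1 is /bof/: onset /b/, nucleus /o/, coda /f/.

f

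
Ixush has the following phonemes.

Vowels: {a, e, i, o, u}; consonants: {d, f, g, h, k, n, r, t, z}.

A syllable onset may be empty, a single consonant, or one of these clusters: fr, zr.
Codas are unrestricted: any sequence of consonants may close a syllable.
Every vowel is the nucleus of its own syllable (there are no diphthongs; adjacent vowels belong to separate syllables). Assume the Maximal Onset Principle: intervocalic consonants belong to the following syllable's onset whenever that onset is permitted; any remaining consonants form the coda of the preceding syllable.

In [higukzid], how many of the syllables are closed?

2

Vowels present: i, u, i; each is a nucleus, giving 3 syllables.
/i…u/ gap (V1→V2): /g/ → onset of the next syllable (single consonants are always licit onsets).
/u…i/ gap (V2→V3): cluster /kz/ — the longest permitted-onset suffix is /z/; onset = /z/, preceding coda = /k/.
Result: hi.guk.zid.
Classifying each syllable: /hi/ (open), /guk/ (closed), /zid/ (closed).
Closed syllables: 2.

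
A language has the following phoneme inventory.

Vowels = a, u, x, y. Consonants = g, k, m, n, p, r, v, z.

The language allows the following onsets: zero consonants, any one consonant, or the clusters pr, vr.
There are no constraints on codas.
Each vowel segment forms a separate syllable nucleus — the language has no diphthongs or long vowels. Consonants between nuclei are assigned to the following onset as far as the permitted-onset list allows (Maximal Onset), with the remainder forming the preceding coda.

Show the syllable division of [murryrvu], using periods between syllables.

mur.ryr.vu

Vowels present: u, y, u; each is a nucleus, giving 3 syllables.
σ1/σ2 boundary: /rr/ splits as /r/ + /r/ (/r/ is the longest suffix that is a licit onset).
σ2/σ3 boundary: cluster /rv/ — the longest permitted-onset suffix is /v/; onset = /v/, preceding coda = /r/.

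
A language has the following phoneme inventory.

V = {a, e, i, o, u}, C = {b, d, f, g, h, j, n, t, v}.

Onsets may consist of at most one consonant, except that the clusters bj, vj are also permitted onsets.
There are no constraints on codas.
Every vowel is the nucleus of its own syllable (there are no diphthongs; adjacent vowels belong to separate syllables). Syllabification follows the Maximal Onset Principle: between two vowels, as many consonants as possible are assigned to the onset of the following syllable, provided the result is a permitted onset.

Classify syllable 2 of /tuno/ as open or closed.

open

Nuclei (vowels): u, o → 2 syllables.
/u…o/ gap (V1→V2): just /n/ — single C goes to the following onset.
Putting it together: tu.no.
Syllable 2 is /no/; it ends in its nucleus with no coda, so it is open.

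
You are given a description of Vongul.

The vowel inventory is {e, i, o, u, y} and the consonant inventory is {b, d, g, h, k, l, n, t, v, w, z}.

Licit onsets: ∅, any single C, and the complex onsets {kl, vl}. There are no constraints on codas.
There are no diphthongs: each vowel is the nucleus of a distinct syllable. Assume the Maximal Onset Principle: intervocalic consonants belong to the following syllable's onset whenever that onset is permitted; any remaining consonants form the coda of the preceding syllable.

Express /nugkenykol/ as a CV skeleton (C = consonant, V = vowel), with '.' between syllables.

CVC.CV.CV.CVC

Vowels present: u, e, y, o; each is a nucleus, giving 4 syllables.
σ1/σ2 boundary: /gk/; trying suffixes from longest down, /k/ is the first permitted one, so coda /g/ | onset /k/.
σ2/σ3 boundary: just /n/ — single C goes to the following onset.
σ3/σ4 boundary: /k/ is a single consonant, so it becomes the next onset.
Syllabification: nug.ke.ny.kol.
Mapping each syllable to C/V: /nug/ → CVC, /ke/ → CV, /ny/ → CV, /kol/ → CVC.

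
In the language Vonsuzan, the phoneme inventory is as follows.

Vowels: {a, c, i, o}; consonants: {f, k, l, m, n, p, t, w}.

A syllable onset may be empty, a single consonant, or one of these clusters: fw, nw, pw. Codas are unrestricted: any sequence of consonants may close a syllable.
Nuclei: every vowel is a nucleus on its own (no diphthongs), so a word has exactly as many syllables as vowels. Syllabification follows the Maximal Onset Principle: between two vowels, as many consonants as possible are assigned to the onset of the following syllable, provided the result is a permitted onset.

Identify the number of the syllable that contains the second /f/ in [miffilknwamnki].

Nuclei (vowels): i, i, a, i → 4 syllables.
V1 /i/ – V2 /i/: /ff/ — longest licit onset from the right is /f/, leaving /f/ as coda.
V2 /i/ – V3 /a/: /lknw/ — longest licit onset from the right is /nw/, leaving /lk/ as coda.
V3 /a/ – V4 /i/: /mnk/; trying suffixes from longest down, /k/ is the first permitted one, so coda /mn/ | onset /k/.
So the parse is mif.filk.nwamn.ki.
The second /f/ is in the onset of syllable 2 (/filk/).

2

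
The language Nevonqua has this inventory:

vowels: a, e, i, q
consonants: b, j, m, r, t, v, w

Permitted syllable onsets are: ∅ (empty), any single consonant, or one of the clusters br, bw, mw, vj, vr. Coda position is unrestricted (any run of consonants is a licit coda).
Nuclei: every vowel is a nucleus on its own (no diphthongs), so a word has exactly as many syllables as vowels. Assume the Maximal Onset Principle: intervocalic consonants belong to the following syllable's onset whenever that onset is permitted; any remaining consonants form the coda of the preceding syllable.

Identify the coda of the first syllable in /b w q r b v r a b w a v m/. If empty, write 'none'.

rb

The vowels are q, a, a — 3 nuclei, so 3 syllables.
/q…a/ gap (V1→V2): /rbvr/; trying suffixes from longest down, /vr/ is the first permitted one, so coda /rb/ | onset /vr/.
/a…a/ gap (V2→V3): cluster /bw/ — /bw/ is itself a permitted onset, so the whole cluster goes right; preceding coda = ∅.
Syllabification: bwqrb.vra.bwavm.
Syllable 1 is /bwqrb/: onset /bw/, nucleus /q/, coda /rb/.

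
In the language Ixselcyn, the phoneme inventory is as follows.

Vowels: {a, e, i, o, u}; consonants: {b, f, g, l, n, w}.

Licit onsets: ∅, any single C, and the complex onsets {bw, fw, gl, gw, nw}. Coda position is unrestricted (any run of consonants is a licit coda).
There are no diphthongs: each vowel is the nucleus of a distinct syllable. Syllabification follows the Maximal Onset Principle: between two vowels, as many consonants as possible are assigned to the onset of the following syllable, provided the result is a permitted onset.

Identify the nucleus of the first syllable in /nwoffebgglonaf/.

Vowels present: o, e, o, a; each is a nucleus, giving 4 syllables.
The first nucleus (vowel 1 from the left) is /o/.

o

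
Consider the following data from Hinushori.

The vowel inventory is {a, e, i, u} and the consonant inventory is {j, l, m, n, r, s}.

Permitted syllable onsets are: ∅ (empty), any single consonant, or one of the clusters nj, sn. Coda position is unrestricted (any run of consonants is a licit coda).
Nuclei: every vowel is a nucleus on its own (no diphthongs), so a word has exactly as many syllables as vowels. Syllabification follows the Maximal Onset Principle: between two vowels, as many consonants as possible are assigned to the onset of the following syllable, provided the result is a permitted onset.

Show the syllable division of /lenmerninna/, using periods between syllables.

len.mer.nin.na

Nuclei (vowels): e, e, i, a → 4 syllables.
/e…e/ gap (V1→V2): /nm/ splits as /n/ + /m/ (/m/ is the longest suffix that is a licit onset).
/e…i/ gap (V2→V3): cluster /rn/ — the longest permitted-onset suffix is /n/; onset = /n/, preceding coda = /r/.
/i…a/ gap (V3→V4): /nn/ splits as /n/ + /n/ (/n/ is the longest suffix that is a licit onset).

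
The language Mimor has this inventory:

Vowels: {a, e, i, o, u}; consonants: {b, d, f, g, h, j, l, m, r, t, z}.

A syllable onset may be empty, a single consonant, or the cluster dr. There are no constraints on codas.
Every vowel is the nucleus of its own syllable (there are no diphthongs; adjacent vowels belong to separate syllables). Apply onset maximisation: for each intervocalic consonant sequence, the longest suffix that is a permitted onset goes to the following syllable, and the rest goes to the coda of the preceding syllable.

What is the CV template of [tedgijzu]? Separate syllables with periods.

CVC.CVC.CV

Vowels present: e, i, u; each is a nucleus, giving 3 syllables.
σ1/σ2 boundary: /dg/ splits as /d/ + /g/ (/g/ is the longest suffix that is a licit onset).
σ2/σ3 boundary: /jz/; trying suffixes from longest down, /z/ is the first permitted one, so coda /j/ | onset /z/.
Result: ted.gij.zu.
Mapping each syllable to C/V: /ted/ → CVC, /gij/ → CVC, /zu/ → CV.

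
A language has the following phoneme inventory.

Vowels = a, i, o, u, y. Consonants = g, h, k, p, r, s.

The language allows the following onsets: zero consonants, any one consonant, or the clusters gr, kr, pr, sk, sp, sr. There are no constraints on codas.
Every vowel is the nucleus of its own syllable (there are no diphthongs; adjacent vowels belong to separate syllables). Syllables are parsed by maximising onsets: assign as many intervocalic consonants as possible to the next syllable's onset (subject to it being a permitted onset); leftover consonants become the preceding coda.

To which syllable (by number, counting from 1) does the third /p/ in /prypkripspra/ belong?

Nuclei (vowels): y, i, a → 3 syllables.
σ1/σ2 boundary: /pkr/ — longest licit onset from the right is /kr/, leaving /p/ as coda.
σ2/σ3 boundary: cluster /pspr/ — the longest permitted-onset suffix is /pr/; onset = /pr/, preceding coda = /ps/.
Syllabification: pryp.krips.pra.
The third /p/ is in the coda of syllable 2 (/krips/).

2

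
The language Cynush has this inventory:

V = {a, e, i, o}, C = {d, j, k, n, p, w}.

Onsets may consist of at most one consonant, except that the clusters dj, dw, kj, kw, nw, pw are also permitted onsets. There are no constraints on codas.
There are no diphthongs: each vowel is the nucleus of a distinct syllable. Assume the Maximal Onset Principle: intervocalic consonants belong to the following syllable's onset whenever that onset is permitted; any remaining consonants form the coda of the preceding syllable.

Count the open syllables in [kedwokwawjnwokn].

Vowels present: e, o, a, o; each is a nucleus, giving 4 syllables.
σ1/σ2 boundary: /dw/ — entire cluster is a permitted onset → onset /dw/, coda ∅.
σ2/σ3 boundary: /kw/ — entire cluster is a permitted onset → onset /kw/, coda ∅.
σ3/σ4 boundary: /wjnw/; trying suffixes from longest down, /nw/ is the first permitted one, so coda /wj/ | onset /nw/.
Syllabification: ke.dwo.kwawj.nwokn.
Classifying each syllable: /ke/ (open), /dwo/ (open), /kwawj/ (closed), /nwokn/ (closed).
Open syllables: 2.

2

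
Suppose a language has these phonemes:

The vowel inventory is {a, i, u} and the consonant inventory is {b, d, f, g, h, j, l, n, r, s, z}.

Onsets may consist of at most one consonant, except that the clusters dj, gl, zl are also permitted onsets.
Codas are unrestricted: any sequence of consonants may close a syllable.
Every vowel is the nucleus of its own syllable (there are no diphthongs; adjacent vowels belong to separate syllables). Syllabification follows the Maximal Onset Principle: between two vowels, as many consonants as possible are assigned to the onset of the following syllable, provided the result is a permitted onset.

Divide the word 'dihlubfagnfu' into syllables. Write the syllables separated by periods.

The vowels are i, u, a, u — 4 nuclei, so 4 syllables.
σ1/σ2 boundary: cluster /hl/ — the longest permitted-onset suffix is /l/; onset = /l/, preceding coda = /h/.
σ2/σ3 boundary: /bf/ — longest licit onset from the right is /f/, leaving /b/ as coda.
σ3/σ4 boundary: /gnf/; trying suffixes from longest down, /f/ is the first permitted one, so coda /gn/ | onset /f/.

dih.lub.fagn.fu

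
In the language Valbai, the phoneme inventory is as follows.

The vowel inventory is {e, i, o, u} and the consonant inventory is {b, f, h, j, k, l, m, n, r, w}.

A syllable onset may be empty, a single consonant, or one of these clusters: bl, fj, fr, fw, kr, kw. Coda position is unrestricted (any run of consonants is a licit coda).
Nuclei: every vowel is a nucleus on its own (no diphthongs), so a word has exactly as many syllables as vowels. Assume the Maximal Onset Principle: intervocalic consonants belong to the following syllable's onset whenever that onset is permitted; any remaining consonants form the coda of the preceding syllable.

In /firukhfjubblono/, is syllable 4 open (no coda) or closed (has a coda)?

Nuclei (vowels): i, u, u, o, o → 5 syllables.
/i…u/ gap (V1→V2): /r/ is a single consonant, so it becomes the next onset.
/u…u/ gap (V2→V3): cluster /khfj/ — the longest permitted-onset suffix is /fj/; onset = /fj/, preceding coda = /kh/.
/u…o/ gap (V3→V4): /bbl/ splits as /b/ + /bl/ (/bl/ is the longest suffix that is a licit onset).
/o…o/ gap (V4→V5): /n/ is a single consonant, so it becomes the next onset.
Syllabification: fi.rukh.fjub.blo.no.
Syllable 4 is /blo/; it ends in its nucleus with no coda, so it is open.

open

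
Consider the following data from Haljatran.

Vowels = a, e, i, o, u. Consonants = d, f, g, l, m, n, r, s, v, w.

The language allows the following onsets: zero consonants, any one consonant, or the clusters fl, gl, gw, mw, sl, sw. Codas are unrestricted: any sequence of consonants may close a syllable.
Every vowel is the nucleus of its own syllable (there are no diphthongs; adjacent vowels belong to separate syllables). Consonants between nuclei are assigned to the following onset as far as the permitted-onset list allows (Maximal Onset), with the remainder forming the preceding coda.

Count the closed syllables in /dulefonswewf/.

2

Nuclei (vowels): u, e, o, e → 4 syllables.
V1 /u/ – V2 /e/: just /l/ — single C goes to the following onset.
V2 /e/ – V3 /o/: /f/ is a single consonant, so it becomes the next onset.
V3 /o/ – V4 /e/: /nsw/ splits as /n/ + /sw/ (/sw/ is the longest suffix that is a licit onset).
Putting it together: du.le.fon.swewf.
Classifying each syllable: /du/ (open), /le/ (open), /fon/ (closed), /swewf/ (closed).
Closed syllables: 2.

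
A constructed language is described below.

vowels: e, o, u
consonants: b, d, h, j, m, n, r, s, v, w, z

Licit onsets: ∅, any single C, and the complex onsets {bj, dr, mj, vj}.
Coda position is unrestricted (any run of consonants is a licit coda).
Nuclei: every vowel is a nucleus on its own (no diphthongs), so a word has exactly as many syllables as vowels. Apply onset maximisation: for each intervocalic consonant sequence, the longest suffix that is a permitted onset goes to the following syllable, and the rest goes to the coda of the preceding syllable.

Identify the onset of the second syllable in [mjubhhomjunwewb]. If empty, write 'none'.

Vowels present: u, o, u, e; each is a nucleus, giving 4 syllables.
σ1/σ2 boundary: cluster /bhh/ — the longest permitted-onset suffix is /h/; onset = /h/, preceding coda = /bh/.
σ2/σ3 boundary: cluster /mj/ — /mj/ is itself a permitted onset, so the whole cluster goes right; preceding coda = ∅.
σ3/σ4 boundary: /nw/ splits as /n/ + /w/ (/w/ is the longest suffix that is a licit onset).
Result: mjubh.ho.mjun.wewb.
Syllable 2 is /ho/: onset /h/, nucleus /o/, coda ∅.

h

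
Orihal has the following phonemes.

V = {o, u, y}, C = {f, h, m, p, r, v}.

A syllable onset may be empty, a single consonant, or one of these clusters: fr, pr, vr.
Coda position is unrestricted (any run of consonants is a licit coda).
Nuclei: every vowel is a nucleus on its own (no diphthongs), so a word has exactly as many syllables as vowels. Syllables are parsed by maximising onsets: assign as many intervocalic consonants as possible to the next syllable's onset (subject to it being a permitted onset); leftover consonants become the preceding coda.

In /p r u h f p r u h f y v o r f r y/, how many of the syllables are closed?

Vowels present: u, u, y, o, y; each is a nucleus, giving 5 syllables.
/u…u/ gap (V1→V2): /hfpr/ splits as /hf/ + /pr/ (/pr/ is the longest suffix that is a licit onset).
/u…y/ gap (V2→V3): /hf/ splits as /h/ + /f/ (/f/ is the longest suffix that is a licit onset).
/y…o/ gap (V3→V4): /v/ is a single consonant, so it becomes the next onset.
/o…y/ gap (V4→V5): /rfr/; trying suffixes from longest down, /fr/ is the first permitted one, so coda /r/ | onset /fr/.
Result: pruhf.pruh.fy.vor.fry.
Classifying each syllable: /pruhf/ (closed), /pruh/ (closed), /fy/ (open), /vor/ (closed), /fry/ (open).
Closed syllables: 3.

3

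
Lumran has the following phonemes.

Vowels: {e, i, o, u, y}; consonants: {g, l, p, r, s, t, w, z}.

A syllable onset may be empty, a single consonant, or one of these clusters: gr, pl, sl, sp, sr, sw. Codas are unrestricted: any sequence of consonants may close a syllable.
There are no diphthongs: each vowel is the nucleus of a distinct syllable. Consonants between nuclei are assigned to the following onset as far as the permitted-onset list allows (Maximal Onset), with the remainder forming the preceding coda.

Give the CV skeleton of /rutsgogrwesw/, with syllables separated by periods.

The vowels are u, o, e — 3 nuclei, so 3 syllables.
Between /u/ (V1) and /o/ (V2): cluster /tsg/ — the longest permitted-onset suffix is /g/; onset = /g/, preceding coda = /ts/.
Between /o/ (V2) and /e/ (V3): /grw/ — longest licit onset from the right is /w/, leaving /gr/ as coda.
Result: ruts.gogr.wesw.
Mapping each syllable to C/V: /ruts/ → CVCC, /gogr/ → CVCC, /wesw/ → CVCC.

CVCC.CVCC.CVCC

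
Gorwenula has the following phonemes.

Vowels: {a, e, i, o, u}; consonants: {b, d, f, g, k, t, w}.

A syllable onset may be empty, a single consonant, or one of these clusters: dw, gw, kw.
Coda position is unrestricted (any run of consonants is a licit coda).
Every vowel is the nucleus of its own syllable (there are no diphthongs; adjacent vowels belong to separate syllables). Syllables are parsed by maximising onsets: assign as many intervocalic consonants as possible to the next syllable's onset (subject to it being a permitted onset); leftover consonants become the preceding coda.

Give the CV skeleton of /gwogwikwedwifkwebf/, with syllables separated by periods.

CCV.CCV.CCV.CCVC.CCVCC

Vowels present: o, i, e, i, e; each is a nucleus, giving 5 syllables.
σ1/σ2 boundary: /gw/ — entire cluster is a permitted onset → onset /gw/, coda ∅.
σ2/σ3 boundary: /kw/ — entire cluster is a permitted onset → onset /kw/, coda ∅.
σ3/σ4 boundary: cluster /dw/ — /dw/ is itself a permitted onset, so the whole cluster goes right; preceding coda = ∅.
σ4/σ5 boundary: cluster /fkw/ — the longest permitted-onset suffix is /kw/; onset = /kw/, preceding coda = /f/.
Result: gwo.gwi.kwe.dwif.kwebf.
Mapping each syllable to C/V: /gwo/ → CCV, /gwi/ → CCV, /kwe/ → CCV, /dwif/ → CCVC, /kwebf/ → CCVCC.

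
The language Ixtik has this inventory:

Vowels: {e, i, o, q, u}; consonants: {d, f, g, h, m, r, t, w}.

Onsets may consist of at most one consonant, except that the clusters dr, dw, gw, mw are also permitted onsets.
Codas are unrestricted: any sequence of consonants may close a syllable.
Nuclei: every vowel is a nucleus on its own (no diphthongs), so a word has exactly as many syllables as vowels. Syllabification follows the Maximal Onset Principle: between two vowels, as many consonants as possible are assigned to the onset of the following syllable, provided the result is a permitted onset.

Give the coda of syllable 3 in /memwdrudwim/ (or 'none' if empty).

Nuclei (vowels): e, u, i → 3 syllables.
σ1/σ2 boundary: /mwdr/ splits as /mw/ + /dr/ (/dr/ is the longest suffix that is a licit onset).
σ2/σ3 boundary: cluster /dw/ — /dw/ is itself a permitted onset, so the whole cluster goes right; preceding coda = ∅.
Putting it together: memw.dru.dwim.
Syllable 3 is /dwim/: onset /dw/, nucleus /i/, coda /m/.

m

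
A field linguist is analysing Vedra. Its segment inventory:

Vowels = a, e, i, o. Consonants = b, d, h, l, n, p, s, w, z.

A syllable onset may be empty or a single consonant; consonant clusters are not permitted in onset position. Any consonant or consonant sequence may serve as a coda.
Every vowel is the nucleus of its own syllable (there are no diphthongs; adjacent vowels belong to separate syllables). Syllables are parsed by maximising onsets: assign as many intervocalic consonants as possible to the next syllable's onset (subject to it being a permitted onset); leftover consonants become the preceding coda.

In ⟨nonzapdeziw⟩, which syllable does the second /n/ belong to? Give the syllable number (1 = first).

1

Vowels present: o, a, e, i; each is a nucleus, giving 4 syllables.
/o…a/ gap (V1→V2): cluster /nz/ — the longest permitted-onset suffix is /z/; onset = /z/, preceding coda = /n/.
/a…e/ gap (V2→V3): /pd/; trying suffixes from longest down, /d/ is the first permitted one, so coda /p/ | onset /d/.
/e…i/ gap (V3→V4): /z/ is a single consonant, so it becomes the next onset.
Result: non.zap.de.ziw.
The second /n/ is in the coda of syllable 1 (/non/).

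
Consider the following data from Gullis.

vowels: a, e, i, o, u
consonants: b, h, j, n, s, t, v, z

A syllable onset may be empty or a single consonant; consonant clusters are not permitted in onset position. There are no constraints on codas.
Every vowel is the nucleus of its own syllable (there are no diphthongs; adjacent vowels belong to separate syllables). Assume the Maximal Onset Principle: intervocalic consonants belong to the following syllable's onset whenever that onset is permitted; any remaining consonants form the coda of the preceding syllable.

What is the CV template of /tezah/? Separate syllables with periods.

The vowels are e, a — 2 nuclei, so 2 syllables.
/e…a/ gap (V1→V2): just /z/ — single C goes to the following onset.
Result: te.zah.
Mapping each syllable to C/V: /te/ → CV, /zah/ → CVC.

CV.CVC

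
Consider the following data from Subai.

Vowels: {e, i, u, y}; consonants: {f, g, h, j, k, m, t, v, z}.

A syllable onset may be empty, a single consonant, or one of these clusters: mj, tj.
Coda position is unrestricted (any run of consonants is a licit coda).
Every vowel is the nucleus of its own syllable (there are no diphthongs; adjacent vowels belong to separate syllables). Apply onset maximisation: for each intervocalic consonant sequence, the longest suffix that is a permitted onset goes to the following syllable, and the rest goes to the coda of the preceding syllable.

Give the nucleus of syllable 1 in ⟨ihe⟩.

Vowels present: i, e; each is a nucleus, giving 2 syllables.
The first nucleus (vowel 1 from the left) is /i/.

i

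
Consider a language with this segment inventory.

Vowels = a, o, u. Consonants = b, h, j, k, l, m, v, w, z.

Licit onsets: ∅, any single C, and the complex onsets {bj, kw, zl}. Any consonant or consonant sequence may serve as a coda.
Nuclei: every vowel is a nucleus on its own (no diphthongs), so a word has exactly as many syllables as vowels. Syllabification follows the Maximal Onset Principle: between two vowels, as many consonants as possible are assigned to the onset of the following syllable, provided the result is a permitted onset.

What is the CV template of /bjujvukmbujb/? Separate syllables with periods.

CCVC.CVCC.CVCC

Nuclei (vowels): u, u, u → 3 syllables.
/u…u/ gap (V1→V2): /jv/ splits as /j/ + /v/ (/v/ is the longest suffix that is a licit onset).
/u…u/ gap (V2→V3): cluster /kmb/ — the longest permitted-onset suffix is /b/; onset = /b/, preceding coda = /km/.
Syllabification: bjuj.vukm.bujb.
Mapping each syllable to C/V: /bjuj/ → CCVC, /vukm/ → CVCC, /bujb/ → CVCC.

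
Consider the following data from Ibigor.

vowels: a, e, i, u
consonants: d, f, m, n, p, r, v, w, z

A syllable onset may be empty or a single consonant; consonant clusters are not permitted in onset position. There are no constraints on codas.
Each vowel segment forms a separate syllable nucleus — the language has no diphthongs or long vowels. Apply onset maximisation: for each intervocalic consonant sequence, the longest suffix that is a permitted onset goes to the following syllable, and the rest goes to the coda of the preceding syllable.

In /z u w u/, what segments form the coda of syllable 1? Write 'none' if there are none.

none

The vowels are u, u — 2 nuclei, so 2 syllables.
Between /u/ (V1) and /u/ (V2): /w/ is a single consonant, so it becomes the next onset.
Syllabification: zu.wu.
Syllable 1 is /zu/: onset /z/, nucleus /u/, coda ∅.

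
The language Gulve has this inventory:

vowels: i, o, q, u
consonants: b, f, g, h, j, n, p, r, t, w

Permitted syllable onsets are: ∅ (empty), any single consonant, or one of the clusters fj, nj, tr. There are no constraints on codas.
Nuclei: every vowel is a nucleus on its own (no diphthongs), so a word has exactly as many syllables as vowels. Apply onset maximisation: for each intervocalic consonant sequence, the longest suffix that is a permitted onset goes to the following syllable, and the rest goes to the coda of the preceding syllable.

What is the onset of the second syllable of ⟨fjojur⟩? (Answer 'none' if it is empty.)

j

Vowels present: o, u; each is a nucleus, giving 2 syllables.
σ1/σ2 boundary: /j/ → onset of the next syllable (single consonants are always licit onsets).
Result: fjo.jur.
Syllable 2 is /jur/: onset /j/, nucleus /u/, coda /r/.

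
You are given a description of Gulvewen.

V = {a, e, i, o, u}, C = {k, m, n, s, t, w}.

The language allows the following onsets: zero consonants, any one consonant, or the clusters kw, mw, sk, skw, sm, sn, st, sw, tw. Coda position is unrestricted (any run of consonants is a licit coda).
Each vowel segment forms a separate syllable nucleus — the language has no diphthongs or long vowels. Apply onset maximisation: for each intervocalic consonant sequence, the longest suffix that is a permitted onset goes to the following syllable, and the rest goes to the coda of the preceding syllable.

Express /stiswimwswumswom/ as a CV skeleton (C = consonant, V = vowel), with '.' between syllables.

CCV.CCVCC.CCVC.CCVC

Nuclei (vowels): i, i, u, o → 4 syllables.
Between /i/ (V1) and /i/ (V2): cluster /sw/ — /sw/ is itself a permitted onset, so the whole cluster goes right; preceding coda = ∅.
Between /i/ (V2) and /u/ (V3): /mwsw/ splits as /mw/ + /sw/ (/sw/ is the longest suffix that is a licit onset).
Between /u/ (V3) and /o/ (V4): /msw/ — longest licit onset from the right is /sw/, leaving /m/ as coda.
Result: sti.swimw.swum.swom.
Mapping each syllable to C/V: /sti/ → CCV, /swimw/ → CCVCC, /swum/ → CCVC, /swom/ → CCVC.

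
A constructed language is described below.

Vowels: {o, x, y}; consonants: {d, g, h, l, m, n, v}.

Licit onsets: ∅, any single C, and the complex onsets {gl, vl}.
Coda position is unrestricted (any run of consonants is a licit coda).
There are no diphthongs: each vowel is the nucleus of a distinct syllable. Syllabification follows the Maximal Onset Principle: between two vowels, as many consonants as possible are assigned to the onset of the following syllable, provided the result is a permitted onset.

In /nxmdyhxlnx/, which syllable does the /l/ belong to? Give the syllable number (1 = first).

The vowels are x, y, x, x — 4 nuclei, so 4 syllables.
Between /x/ (V1) and /y/ (V2): /md/ — longest licit onset from the right is /d/, leaving /m/ as coda.
Between /y/ (V2) and /x/ (V3): /h/ is a single consonant, so it becomes the next onset.
Between /x/ (V3) and /x/ (V4): /ln/ — longest licit onset from the right is /n/, leaving /l/ as coda.
Result: nxm.dy.hxl.nx.
The /l/ is in the coda of syllable 3 (/hxl/).

3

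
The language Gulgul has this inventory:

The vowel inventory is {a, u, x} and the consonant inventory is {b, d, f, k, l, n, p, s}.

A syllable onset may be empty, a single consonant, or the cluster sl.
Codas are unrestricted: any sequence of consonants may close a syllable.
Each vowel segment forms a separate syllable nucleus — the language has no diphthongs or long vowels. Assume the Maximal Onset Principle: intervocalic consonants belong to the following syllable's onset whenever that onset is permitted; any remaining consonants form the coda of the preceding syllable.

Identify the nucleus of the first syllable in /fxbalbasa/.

Vowels present: x, a, a, a; each is a nucleus, giving 4 syllables.
The first nucleus (vowel 1 from the left) is /x/.

x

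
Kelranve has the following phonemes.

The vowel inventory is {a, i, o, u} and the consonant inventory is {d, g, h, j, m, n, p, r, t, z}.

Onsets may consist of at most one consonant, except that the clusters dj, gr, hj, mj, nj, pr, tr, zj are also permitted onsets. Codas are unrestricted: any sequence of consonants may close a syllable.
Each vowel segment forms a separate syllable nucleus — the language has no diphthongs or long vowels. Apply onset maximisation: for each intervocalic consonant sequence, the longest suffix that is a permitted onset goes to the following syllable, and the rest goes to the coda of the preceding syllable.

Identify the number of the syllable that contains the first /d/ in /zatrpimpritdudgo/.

4

The vowels are a, i, i, u, o — 5 nuclei, so 5 syllables.
σ1/σ2 boundary: /trp/; trying suffixes from longest down, /p/ is the first permitted one, so coda /tr/ | onset /p/.
σ2/σ3 boundary: /mpr/ — longest licit onset from the right is /pr/, leaving /m/ as coda.
σ3/σ4 boundary: /td/ splits as /t/ + /d/ (/d/ is the longest suffix that is a licit onset).
σ4/σ5 boundary: cluster /dg/ — the longest permitted-onset suffix is /g/; onset = /g/, preceding coda = /d/.
So the parse is zatr.pim.prit.dud.go.
The first /d/ is in the onset of syllable 4 (/dud/).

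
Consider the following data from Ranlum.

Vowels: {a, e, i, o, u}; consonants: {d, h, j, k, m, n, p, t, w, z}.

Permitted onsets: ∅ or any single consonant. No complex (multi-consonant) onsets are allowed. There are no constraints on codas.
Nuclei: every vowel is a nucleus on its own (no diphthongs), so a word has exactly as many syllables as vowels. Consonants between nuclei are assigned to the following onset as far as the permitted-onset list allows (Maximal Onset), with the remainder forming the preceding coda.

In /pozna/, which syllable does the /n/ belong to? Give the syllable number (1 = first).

The vowels are o, a — 2 nuclei, so 2 syllables.
/o…a/ gap (V1→V2): cluster /zn/ — the longest permitted-onset suffix is /n/; onset = /n/, preceding coda = /z/.
Result: poz.na.
The /n/ is in the onset of syllable 2 (/na/).

2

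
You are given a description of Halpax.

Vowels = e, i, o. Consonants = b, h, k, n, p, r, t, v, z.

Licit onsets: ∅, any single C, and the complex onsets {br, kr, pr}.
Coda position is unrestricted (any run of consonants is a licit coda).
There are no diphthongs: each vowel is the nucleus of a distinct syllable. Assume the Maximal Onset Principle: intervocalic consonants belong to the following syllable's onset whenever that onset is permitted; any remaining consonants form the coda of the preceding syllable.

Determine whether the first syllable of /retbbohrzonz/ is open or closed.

closed

Nuclei (vowels): e, o, o → 3 syllables.
/e…o/ gap (V1→V2): /tbb/; trying suffixes from longest down, /b/ is the first permitted one, so coda /tb/ | onset /b/.
/o…o/ gap (V2→V3): cluster /hrz/ — the longest permitted-onset suffix is /z/; onset = /z/, preceding coda = /hr/.
Putting it together: retb.bohr.zonz.
Syllable 1 is /retb/ with coda /tb/, so it is closed.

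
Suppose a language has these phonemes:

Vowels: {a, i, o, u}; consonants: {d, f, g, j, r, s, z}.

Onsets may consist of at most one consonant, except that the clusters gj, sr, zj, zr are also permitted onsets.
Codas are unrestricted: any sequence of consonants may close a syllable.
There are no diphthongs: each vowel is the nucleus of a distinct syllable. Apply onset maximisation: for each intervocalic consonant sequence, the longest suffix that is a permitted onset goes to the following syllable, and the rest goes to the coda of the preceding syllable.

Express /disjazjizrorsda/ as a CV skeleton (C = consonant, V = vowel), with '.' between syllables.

The vowels are i, a, i, o, a — 5 nuclei, so 5 syllables.
σ1/σ2 boundary: /sj/; trying suffixes from longest down, /j/ is the first permitted one, so coda /s/ | onset /j/.
σ2/σ3 boundary: cluster /zj/ — /zj/ is itself a permitted onset, so the whole cluster goes right; preceding coda = ∅.
σ3/σ4 boundary: cluster /zr/ — /zr/ is itself a permitted onset, so the whole cluster goes right; preceding coda = ∅.
σ4/σ5 boundary: /rsd/; trying suffixes from longest down, /d/ is the first permitted one, so coda /rs/ | onset /d/.
Syllabification: dis.ja.zji.zrors.da.
Mapping each syllable to C/V: /dis/ → CVC, /ja/ → CV, /zji/ → CCV, /zrors/ → CCVCC, /da/ → CV.

CVC.CV.CCV.CCVCC.CV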